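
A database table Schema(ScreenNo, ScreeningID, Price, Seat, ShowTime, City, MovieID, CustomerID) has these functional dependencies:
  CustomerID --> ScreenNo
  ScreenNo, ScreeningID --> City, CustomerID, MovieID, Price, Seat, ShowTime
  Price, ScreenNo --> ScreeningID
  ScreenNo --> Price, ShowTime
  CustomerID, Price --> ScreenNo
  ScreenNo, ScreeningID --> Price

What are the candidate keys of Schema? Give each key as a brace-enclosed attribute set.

Closure of {CustomerID} is {City, CustomerID, MovieID, Price, ScreenNo, ScreeningID, Seat, ShowTime}, the whole schema; {CustomerID} is a candidate key.
Closure of {ScreenNo} is {City, CustomerID, MovieID, Price, ScreenNo, ScreeningID, Seat, ShowTime}, the whole schema; {ScreenNo} is a candidate key.
These are minimal and exhaustive — every other superkey contains one of them.

{CustomerID}, {ScreenNo}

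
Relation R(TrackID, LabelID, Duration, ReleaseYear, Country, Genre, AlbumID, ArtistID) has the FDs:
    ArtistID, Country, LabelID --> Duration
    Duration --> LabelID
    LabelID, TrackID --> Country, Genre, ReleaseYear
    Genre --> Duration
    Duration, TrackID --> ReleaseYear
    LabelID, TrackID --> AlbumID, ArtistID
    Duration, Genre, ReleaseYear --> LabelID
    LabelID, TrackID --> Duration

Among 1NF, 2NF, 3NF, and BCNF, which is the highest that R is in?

Candidate keys: {Duration, TrackID}, {Genre, TrackID}, {LabelID, TrackID}. Prime attributes: {Duration, Genre, LabelID, TrackID}.
ArtistID, Country, LabelID --> Duration breaks BCNF: {ArtistID, Country, LabelID}⁺ = {ArtistID, Country, Duration, LabelID}, so {ArtistID, Country, LabelID} is not a superkey.
But every attribute on its right side ({Duration}) is prime, and the same holds for every other non-superkey FD, so 3NF still holds.

3NF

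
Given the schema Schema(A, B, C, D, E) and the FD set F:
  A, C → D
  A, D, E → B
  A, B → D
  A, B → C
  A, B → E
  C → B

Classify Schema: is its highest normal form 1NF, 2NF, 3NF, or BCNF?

3NF

Candidate keys: {A, B}, {A, C}, {A, D, E}. Prime attributes: {A, B, C, D, E}.
C → B breaks BCNF: {C}⁺ = {B, C}, so {C} is not a superkey.
But every attribute on its right side ({B}) is prime, and the same holds for every other non-superkey FD, so 3NF still holds.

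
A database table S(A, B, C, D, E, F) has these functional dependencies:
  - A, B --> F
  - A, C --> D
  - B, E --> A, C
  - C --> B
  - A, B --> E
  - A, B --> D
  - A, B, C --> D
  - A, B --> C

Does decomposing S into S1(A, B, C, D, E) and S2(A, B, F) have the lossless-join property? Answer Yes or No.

The shared attributes are {A, B} and {A, B}⁺ = {A, B, C, D, E, F}.
S1 is contained in that closure, so S1 ∩ S2 --> S1 holds and the join is lossless.

Yes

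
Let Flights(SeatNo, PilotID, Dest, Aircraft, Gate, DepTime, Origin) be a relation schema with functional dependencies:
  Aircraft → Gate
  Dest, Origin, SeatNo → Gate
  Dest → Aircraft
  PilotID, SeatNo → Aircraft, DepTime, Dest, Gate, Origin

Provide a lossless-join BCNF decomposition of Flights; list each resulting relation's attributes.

{Aircraft, Dest}; {Aircraft, Gate}; {DepTime, Dest, Origin, PilotID, SeatNo}

Candidate key of the original relation: {PilotID, SeatNo}.
{Aircraft, DepTime, Dest, Gate, Origin, PilotID, SeatNo}: {Aircraft} determines {Aircraft, Gate} here but is not a superkey — split on Aircraft → Gate, giving {Aircraft, Gate} and {Aircraft, DepTime, Dest, Origin, PilotID, SeatNo}.
{Aircraft, Gate} has no BCNF violation.
{Aircraft, DepTime, Dest, Origin, PilotID, SeatNo}: {Dest, Origin, SeatNo} determines {Aircraft, Dest, Origin, SeatNo} here but is not a superkey — split on Dest, Origin, SeatNo → Aircraft, giving {Aircraft, Dest, Origin, SeatNo} and {DepTime, Dest, Origin, PilotID, SeatNo}.
{Aircraft, Dest, Origin, SeatNo}: {Dest} determines {Aircraft, Dest} here but is not a superkey — split on Dest → Aircraft, giving {Aircraft, Dest} and {Dest, Origin, SeatNo}.
{Aircraft, Dest} has no BCNF violation.
{Dest, Origin, SeatNo} has no BCNF violation.
{DepTime, Dest, Origin, PilotID, SeatNo} has no BCNF violation.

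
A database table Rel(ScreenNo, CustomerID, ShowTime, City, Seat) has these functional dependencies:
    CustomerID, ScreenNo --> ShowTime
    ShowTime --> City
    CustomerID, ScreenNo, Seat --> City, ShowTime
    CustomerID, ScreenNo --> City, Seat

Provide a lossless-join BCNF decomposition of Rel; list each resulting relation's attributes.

Candidate key of the original relation: {CustomerID, ScreenNo}.
Within {City, CustomerID, ScreenNo, Seat, ShowTime}: {ShowTime}⁺ ∩ {City, CustomerID, ScreenNo, Seat, ShowTime} = {City, ShowTime}, not the whole set, so ShowTime --> City violates BCNF; decompose into {City, ShowTime} and {CustomerID, ScreenNo, Seat, ShowTime}.
{City, ShowTime} is in BCNF.
{CustomerID, ScreenNo, Seat, ShowTime} is in BCNF.

{City, ShowTime}; {CustomerID, ScreenNo, Seat, ShowTime}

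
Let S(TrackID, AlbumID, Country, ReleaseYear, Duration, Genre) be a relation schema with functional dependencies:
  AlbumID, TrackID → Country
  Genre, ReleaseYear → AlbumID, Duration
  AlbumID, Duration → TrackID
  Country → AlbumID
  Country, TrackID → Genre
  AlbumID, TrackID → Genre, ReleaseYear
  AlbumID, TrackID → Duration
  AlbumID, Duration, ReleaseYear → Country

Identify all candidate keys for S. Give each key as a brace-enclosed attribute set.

{AlbumID, Duration}, {AlbumID, TrackID}, {Country, Duration}, {Country, TrackID}, {Genre, ReleaseYear}

{AlbumID, Duration}⁺ = {AlbumID, Country, Duration, Genre, ReleaseYear, TrackID} — all of the relation — so {AlbumID, Duration} is a candidate key.
{AlbumID, TrackID}⁺ = {AlbumID, Country, Duration, Genre, ReleaseYear, TrackID} — all of the relation — so {AlbumID, TrackID} is a candidate key.
{Country, Duration}⁺ = {AlbumID, Country, Duration, Genre, ReleaseYear, TrackID} — all of the relation — so {Country, Duration} is a candidate key.
{Country, TrackID}⁺ = {AlbumID, Country, Duration, Genre, ReleaseYear, TrackID} — all of the relation — so {Country, TrackID} is a candidate key.
{Genre, ReleaseYear}⁺ = {AlbumID, Country, Duration, Genre, ReleaseYear, TrackID} — all of the relation — so {Genre, ReleaseYear} is a candidate key.
Any other superkey properly contains one of these, so there are no further candidate keys.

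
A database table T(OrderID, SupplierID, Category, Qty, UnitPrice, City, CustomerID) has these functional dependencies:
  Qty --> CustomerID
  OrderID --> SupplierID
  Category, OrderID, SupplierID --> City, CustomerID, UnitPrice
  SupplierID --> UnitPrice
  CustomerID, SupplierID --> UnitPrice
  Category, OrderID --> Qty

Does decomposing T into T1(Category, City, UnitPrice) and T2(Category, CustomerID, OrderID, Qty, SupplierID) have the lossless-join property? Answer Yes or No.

The shared attributes are {Category} and {Category}⁺ = {Category}.
Neither T1 nor T2 is contained in that closure, so the decomposition is lossy.

No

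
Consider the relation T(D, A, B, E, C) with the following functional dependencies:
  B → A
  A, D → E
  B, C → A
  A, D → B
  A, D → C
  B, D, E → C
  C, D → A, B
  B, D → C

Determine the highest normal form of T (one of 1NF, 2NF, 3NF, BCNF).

3NF

Candidate keys: {A, D}, {B, D}, {C, D}. Prime attributes: {A, B, C, D}.
For B → A we have {B}⁺ = {A, B}; {B} is not a superkey, so BCNF fails.
Its right-hand attributes {A} are all prime, as are those of every other non-superkey FD — the relation is in 3NF.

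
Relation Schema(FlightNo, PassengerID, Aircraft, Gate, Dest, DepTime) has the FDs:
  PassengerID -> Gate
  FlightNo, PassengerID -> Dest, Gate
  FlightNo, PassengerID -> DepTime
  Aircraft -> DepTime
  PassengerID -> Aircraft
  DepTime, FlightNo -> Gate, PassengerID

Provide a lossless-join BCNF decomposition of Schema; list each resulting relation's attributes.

Candidate keys of the original relation: {Aircraft, FlightNo}, {DepTime, FlightNo}, {FlightNo, PassengerID}.
In {Aircraft, DepTime, Dest, FlightNo, Gate, PassengerID}, {PassengerID} is not a superkey ({PassengerID}⁺ restricted to this set is {Aircraft, DepTime, Gate, PassengerID}), so split on PassengerID -> Aircraft, DepTime, Gate into {Aircraft, DepTime, Gate, PassengerID} and {Dest, FlightNo, PassengerID}.
In {Aircraft, DepTime, Gate, PassengerID}, {Aircraft} is not a superkey ({Aircraft}⁺ restricted to this set is {Aircraft, DepTime}), so split on Aircraft -> DepTime into {Aircraft, DepTime} and {Aircraft, Gate, PassengerID}.
{Aircraft, DepTime} is in BCNF.
{Aircraft, Gate, PassengerID} is in BCNF.
{Dest, FlightNo, PassengerID} is in BCNF.

{Aircraft, DepTime}; {Aircraft, Gate, PassengerID}; {Dest, FlightNo, PassengerID}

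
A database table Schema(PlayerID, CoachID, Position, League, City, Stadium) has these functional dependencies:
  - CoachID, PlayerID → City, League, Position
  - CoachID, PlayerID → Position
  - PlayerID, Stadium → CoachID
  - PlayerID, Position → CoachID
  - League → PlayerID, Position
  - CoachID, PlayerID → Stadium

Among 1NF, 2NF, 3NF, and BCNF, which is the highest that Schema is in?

Candidate keys: {CoachID, PlayerID}, {League}, {PlayerID, Position}, {PlayerID, Stadium}. Prime attributes: {CoachID, League, PlayerID, Position, Stadium}.
Each dependency's left side is a superkey — BCNF holds.

BCNF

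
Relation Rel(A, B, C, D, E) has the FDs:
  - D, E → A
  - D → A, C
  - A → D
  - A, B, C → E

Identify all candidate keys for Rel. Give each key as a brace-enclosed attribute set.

{A, B}, {B, D}

No FD produces {B}, so it must be in every candidate key.
{A, B} is a candidate key since {A, B}⁺ = {A, B, C, D, E} covers every attribute.
{B, D} is a candidate key since {B, D}⁺ = {A, B, C, D, E} covers every attribute.
No proper subset of any of these is a key, and no other minimal superkey exists.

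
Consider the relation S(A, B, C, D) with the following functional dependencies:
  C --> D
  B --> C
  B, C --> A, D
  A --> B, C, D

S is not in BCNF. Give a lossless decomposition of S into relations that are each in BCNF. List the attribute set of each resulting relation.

Candidate keys of the original relation: {A}, {B}.
Within {A, B, C, D}: {C}⁺ ∩ {A, B, C, D} = {C, D}, not the whole set, so C --> D violates BCNF; decompose into {C, D} and {A, B, C}.
{C, D}: every determinant is a superkey — BCNF.
{A, B, C}: every determinant is a superkey — BCNF.

{A, B, C}; {C, D}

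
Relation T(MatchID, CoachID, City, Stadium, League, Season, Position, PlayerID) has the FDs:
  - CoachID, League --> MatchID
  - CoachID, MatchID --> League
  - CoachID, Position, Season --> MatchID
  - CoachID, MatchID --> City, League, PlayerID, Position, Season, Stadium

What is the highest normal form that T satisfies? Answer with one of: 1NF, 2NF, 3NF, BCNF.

Candidate keys: {CoachID, League}, {CoachID, MatchID}, {CoachID, Position, Season}. Prime attributes: {CoachID, League, MatchID, Position, Season}.
Each dependency's left side is a superkey — BCNF holds.

BCNF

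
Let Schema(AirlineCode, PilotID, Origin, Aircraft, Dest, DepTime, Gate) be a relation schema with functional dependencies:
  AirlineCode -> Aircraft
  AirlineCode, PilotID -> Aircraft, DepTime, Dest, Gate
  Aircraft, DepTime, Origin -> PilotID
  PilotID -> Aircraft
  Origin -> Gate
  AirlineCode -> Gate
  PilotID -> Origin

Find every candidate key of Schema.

{AirlineCode, DepTime, Origin}, {AirlineCode, PilotID}

{AirlineCode} never appears on the right of any FD, so every key must include it.
Closure of {AirlineCode, PilotID} is {Aircraft, AirlineCode, DepTime, Dest, Gate, Origin, PilotID}, the whole schema; {AirlineCode, PilotID} is a candidate key.
Closure of {AirlineCode, DepTime, Origin} is {Aircraft, AirlineCode, DepTime, Dest, Gate, Origin, PilotID}, the whole schema; {AirlineCode, DepTime, Origin} is a candidate key.
Any other superkey properly contains one of these, so there are no further candidate keys.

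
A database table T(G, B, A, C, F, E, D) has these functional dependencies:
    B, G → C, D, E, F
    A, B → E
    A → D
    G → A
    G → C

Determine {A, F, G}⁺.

{A, C, D, F, G}

Start with {A, F, G}.
A → D applies; add {D} → now {A, D, F, G}.
G → C applies; add {C} → now {A, C, D, F, G}.
No further FD applies.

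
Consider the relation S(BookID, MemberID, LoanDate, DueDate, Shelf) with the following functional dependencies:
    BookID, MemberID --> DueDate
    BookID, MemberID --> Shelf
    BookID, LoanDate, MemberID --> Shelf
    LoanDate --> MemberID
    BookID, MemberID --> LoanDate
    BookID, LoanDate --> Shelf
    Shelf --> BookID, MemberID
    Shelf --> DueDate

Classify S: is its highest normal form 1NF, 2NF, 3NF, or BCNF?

Candidate keys: {BookID, LoanDate}, {BookID, MemberID}, {Shelf}. Prime attributes: {BookID, LoanDate, MemberID, Shelf}.
LoanDate --> MemberID: {LoanDate}⁺ = {LoanDate, MemberID}, which is not all of the attributes, so the left side is not a superkey — BCNF is violated.
Since {MemberID} ⊆ prime attributes and every other non-superkey FD also has a prime right side, the schema is in 3NF.

3NF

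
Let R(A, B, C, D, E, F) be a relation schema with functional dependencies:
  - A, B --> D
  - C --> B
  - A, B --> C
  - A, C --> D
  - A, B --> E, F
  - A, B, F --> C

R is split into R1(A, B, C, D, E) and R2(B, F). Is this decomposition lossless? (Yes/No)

The shared attributes are {B} and {B}⁺ = {B}.
Neither R1 nor R2 is contained in that closure, so the decomposition is lossy.

No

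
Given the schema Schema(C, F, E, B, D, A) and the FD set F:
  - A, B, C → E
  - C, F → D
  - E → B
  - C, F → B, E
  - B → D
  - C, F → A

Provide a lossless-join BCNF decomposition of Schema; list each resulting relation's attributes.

{A, B, C, F}; {A, C, E}; {B, D}; {B, E}

Candidate key of the original relation: {C, F}.
Within {A, B, C, D, E, F}: {A, B, C}⁺ ∩ {A, B, C, D, E, F} = {A, B, C, D, E}, not the whole set, so A, B, C → D, E violates BCNF; decompose into {A, B, C, D, E} and {A, B, C, F}.
Within {A, B, C, D, E}: {E}⁺ ∩ {A, B, C, D, E} = {B, D, E}, not the whole set, so E → B, D violates BCNF; decompose into {B, D, E} and {A, C, E}.
Within {B, D, E}: {B}⁺ ∩ {B, D, E} = {B, D}, not the whole set, so B → D violates BCNF; decompose into {B, D} and {B, E}.
{B, D} is in BCNF.
{B, E} is in BCNF.
{A, C, E} is in BCNF.
{A, B, C, F} is in BCNF.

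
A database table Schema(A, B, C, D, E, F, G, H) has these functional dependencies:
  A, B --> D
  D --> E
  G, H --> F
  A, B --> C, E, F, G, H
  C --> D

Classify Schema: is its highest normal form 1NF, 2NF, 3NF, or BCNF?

2NF

Candidate key: {A, B}. Prime attributes: {A, B}.
For D --> E we have {D}⁺ = {D, E}; {D} is not a superkey, so BCNF fails.
D --> E determines the non-prime attribute {E} from a non-superkey — 3NF is violated.
Checking every proper subset of each key, none determines a non-prime attribute — 2NF is satisfied.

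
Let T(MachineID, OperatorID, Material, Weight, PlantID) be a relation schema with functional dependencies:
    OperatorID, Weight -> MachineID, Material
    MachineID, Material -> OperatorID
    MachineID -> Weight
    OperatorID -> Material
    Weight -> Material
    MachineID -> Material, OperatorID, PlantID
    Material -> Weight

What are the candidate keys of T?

Closure of {MachineID} is {MachineID, Material, OperatorID, PlantID, Weight}, the whole schema; {MachineID} is a candidate key.
Closure of {OperatorID} is {MachineID, Material, OperatorID, PlantID, Weight}, the whole schema; {OperatorID} is a candidate key.
Any other superkey properly contains one of these, so there are no further candidate keys.

{MachineID}, {OperatorID}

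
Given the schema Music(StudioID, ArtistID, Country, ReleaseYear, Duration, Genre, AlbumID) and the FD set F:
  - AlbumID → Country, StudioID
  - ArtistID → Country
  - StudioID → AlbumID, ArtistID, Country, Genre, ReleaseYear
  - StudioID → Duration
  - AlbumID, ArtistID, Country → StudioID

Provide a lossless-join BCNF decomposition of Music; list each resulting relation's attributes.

{AlbumID, ArtistID, Duration, Genre, ReleaseYear, StudioID}; {ArtistID, Country}

Candidate keys of the original relation: {AlbumID}, {StudioID}.
Within {AlbumID, ArtistID, Country, Duration, Genre, ReleaseYear, StudioID}: {ArtistID}⁺ ∩ {AlbumID, ArtistID, Country, Duration, Genre, ReleaseYear, StudioID} = {ArtistID, Country}, not the whole set, so ArtistID → Country violates BCNF; decompose into {ArtistID, Country} and {AlbumID, ArtistID, Duration, Genre, ReleaseYear, StudioID}.
{ArtistID, Country} has no BCNF violation.
{AlbumID, ArtistID, Duration, Genre, ReleaseYear, StudioID} has no BCNF violation.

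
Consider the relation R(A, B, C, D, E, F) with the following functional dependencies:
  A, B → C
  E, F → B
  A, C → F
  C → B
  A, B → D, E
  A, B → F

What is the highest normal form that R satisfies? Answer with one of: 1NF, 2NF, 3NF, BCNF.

3NF

Candidate keys: {A, B}, {A, C}, {A, E, F}. Prime attributes: {A, B, C, E, F}.
E, F → B breaks BCNF: {E, F}⁺ = {B, E, F}, so {E, F} is not a superkey.
Since {B} ⊆ prime attributes and every other non-superkey FD also has a prime right side, the schema is in 3NF.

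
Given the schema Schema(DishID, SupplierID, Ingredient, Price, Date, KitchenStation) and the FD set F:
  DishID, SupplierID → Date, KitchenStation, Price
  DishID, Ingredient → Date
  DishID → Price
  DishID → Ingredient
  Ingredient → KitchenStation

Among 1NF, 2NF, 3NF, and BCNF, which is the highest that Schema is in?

Candidate key: {DishID, SupplierID}. Prime attributes: {DishID, SupplierID}.
DishID, Ingredient → Date: {DishID, Ingredient}⁺ = {Date, DishID, Ingredient, KitchenStation, Price}, which is not all of the attributes, so the left side is not a superkey — BCNF is violated.
DishID, Ingredient → Date determines the non-prime attribute {Date} from a non-superkey — 3NF is violated.
Since {DishID} ⊂ {DishID, SupplierID} and {DishID}⁺ ⊇ {Date, Ingredient, KitchenStation, Price} with {Date, Ingredient, KitchenStation, Price} non-prime, there is a partial dependency; 2NF fails.

1NF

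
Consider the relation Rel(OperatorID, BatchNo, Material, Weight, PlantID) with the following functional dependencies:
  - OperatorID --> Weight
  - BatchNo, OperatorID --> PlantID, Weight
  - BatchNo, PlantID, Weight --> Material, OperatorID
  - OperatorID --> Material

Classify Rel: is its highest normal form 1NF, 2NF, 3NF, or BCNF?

Candidate keys: {BatchNo, OperatorID}, {BatchNo, PlantID, Weight}. Prime attributes: {BatchNo, OperatorID, PlantID, Weight}.
For OperatorID --> Weight we have {OperatorID}⁺ = {Material, OperatorID, Weight}; {OperatorID} is not a superkey, so BCNF fails.
Because {Material} is non-prime and the left side of OperatorID --> Material is not a superkey, the relation is not in 3NF.
{OperatorID} is a proper subset of the key {BatchNo, OperatorID}, and {OperatorID}⁺ contains the non-prime attribute {Material} — a partial dependency, so 2NF is violated.

1NF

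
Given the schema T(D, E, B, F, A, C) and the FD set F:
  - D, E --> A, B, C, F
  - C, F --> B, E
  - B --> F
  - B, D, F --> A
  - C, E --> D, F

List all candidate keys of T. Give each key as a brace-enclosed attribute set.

{B, C} is a candidate key since {B, C}⁺ = {A, B, C, D, E, F} covers every attribute.
{C, E} is a candidate key since {C, E}⁺ = {A, B, C, D, E, F} covers every attribute.
{C, F} is a candidate key since {C, F}⁺ = {A, B, C, D, E, F} covers every attribute.
{D, E} is a candidate key since {D, E}⁺ = {A, B, C, D, E, F} covers every attribute.
Any other superkey properly contains one of these, so there are no further candidate keys.

{B, C}, {C, E}, {C, F}, {D, E}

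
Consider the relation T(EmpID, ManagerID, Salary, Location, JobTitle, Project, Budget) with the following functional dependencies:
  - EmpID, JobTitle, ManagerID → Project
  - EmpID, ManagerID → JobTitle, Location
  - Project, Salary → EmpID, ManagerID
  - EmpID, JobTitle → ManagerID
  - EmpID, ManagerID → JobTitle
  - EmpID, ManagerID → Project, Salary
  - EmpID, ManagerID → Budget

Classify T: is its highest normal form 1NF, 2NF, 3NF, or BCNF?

BCNF

Candidate keys: {EmpID, JobTitle}, {EmpID, ManagerID}, {Project, Salary}. Prime attributes: {EmpID, JobTitle, ManagerID, Project, Salary}.
Each dependency's left side is a superkey — BCNF holds.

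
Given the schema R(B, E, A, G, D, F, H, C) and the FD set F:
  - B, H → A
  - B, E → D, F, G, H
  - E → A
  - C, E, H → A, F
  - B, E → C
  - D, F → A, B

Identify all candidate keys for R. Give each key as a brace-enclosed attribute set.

{E} never appears on the right of any FD, so every key must include it.
Closure of {B, E} is {A, B, C, D, E, F, G, H}, the whole schema; {B, E} is a candidate key.
Closure of {D, E, F} is {A, B, C, D, E, F, G, H}, the whole schema; {D, E, F} is a candidate key.
Closure of {C, D, E, H} is {A, B, C, D, E, F, G, H}, the whole schema; {C, D, E, H} is a candidate key.
No proper subset of any of these is a key, and no other minimal superkey exists.

{B, E}, {C, D, E, H}, {D, E, F}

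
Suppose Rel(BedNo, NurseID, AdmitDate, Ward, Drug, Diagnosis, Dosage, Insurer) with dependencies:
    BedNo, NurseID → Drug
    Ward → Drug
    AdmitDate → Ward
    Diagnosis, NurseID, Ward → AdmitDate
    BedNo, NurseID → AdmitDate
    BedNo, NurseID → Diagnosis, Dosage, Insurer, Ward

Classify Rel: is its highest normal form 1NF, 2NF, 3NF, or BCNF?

2NF

Candidate key: {BedNo, NurseID}. Prime attributes: {BedNo, NurseID}.
For Ward → Drug we have {Ward}⁺ = {Drug, Ward}; {Ward} is not a superkey, so BCNF fails.
Ward → Drug has non-prime {Drug} on the right and a non-superkey on the left, so 3NF fails.
Checking every proper subset of each key, none determines a non-prime attribute — 2NF is satisfied.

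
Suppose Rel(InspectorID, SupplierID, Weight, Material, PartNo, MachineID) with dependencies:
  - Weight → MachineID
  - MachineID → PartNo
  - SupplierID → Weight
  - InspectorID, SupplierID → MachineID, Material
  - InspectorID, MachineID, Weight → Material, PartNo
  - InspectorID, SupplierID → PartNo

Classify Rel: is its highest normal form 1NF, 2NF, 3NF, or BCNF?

Candidate key: {InspectorID, SupplierID}. Prime attributes: {InspectorID, SupplierID}.
Weight → MachineID breaks BCNF: {Weight}⁺ = {MachineID, PartNo, Weight}, so {Weight} is not a superkey.
Weight → MachineID has non-prime {MachineID} on the right and a non-superkey on the left, so 3NF fails.
{SupplierID} is a proper subset of the key {InspectorID, SupplierID}, and {SupplierID}⁺ contains the non-prime attributes {MachineID, PartNo, Weight} — a partial dependency, so 2NF is violated.

1NF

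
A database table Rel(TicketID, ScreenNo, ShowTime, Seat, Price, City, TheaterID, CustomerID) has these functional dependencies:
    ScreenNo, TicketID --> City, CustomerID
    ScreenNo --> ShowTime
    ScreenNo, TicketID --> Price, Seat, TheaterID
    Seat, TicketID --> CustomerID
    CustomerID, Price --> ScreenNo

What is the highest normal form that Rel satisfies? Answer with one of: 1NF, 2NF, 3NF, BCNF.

Candidate keys: {CustomerID, Price, TicketID}, {Price, Seat, TicketID}, {ScreenNo, TicketID}. Prime attributes: {CustomerID, Price, ScreenNo, Seat, TicketID}.
ScreenNo --> ShowTime: {ScreenNo}⁺ = {ScreenNo, ShowTime}, which is not all of the attributes, so the left side is not a superkey — BCNF is violated.
ScreenNo --> ShowTime has non-prime {ShowTime} on the right and a non-superkey on the left, so 3NF fails.
Since {ScreenNo} ⊂ {ScreenNo, TicketID} and {ScreenNo}⁺ ⊇ {ShowTime} with {ShowTime} non-prime, there is a partial dependency; 2NF fails.

1NF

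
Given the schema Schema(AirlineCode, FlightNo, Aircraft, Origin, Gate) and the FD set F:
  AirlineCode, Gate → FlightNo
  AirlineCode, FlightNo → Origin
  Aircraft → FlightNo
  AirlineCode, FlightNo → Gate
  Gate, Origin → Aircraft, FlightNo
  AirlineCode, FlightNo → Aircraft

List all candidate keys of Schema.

No FD produces {AirlineCode}, so it must be in every candidate key.
{Aircraft, AirlineCode} is a candidate key since {Aircraft, AirlineCode}⁺ = {Aircraft, AirlineCode, FlightNo, Gate, Origin} covers every attribute.
{AirlineCode, FlightNo} is a candidate key since {AirlineCode, FlightNo}⁺ = {Aircraft, AirlineCode, FlightNo, Gate, Origin} covers every attribute.
{AirlineCode, Gate} is a candidate key since {AirlineCode, Gate}⁺ = {Aircraft, AirlineCode, FlightNo, Gate, Origin} covers every attribute.
No proper subset of any of these is a key, and no other minimal superkey exists.

{Aircraft, AirlineCode}, {AirlineCode, FlightNo}, {AirlineCode, Gate}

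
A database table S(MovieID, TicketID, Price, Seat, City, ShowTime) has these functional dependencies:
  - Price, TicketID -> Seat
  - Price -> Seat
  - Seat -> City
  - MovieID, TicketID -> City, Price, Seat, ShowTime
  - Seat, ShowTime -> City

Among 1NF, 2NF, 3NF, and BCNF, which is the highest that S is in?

2NF

Candidate key: {MovieID, TicketID}. Prime attributes: {MovieID, TicketID}.
Price, TicketID -> Seat breaks BCNF: {Price, TicketID}⁺ = {City, Price, Seat, TicketID}, so {Price, TicketID} is not a superkey.
Price, TicketID -> Seat determines the non-prime attribute {Seat} from a non-superkey — 3NF is violated.
No non-prime attribute depends on a proper subset of any candidate key, so 2NF holds.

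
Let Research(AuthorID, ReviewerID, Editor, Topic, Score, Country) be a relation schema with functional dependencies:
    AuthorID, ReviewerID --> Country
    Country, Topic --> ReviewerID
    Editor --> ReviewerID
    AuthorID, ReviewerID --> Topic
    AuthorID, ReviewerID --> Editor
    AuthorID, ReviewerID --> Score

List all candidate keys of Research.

Attributes never on any right-hand side: {AuthorID} — every candidate key must contain it.
{AuthorID, Editor}⁺ = {AuthorID, Country, Editor, ReviewerID, Score, Topic} — all of the relation — so {AuthorID, Editor} is a candidate key.
{AuthorID, ReviewerID}⁺ = {AuthorID, Country, Editor, ReviewerID, Score, Topic} — all of the relation — so {AuthorID, ReviewerID} is a candidate key.
{AuthorID, Country, Topic}⁺ = {AuthorID, Country, Editor, ReviewerID, Score, Topic} — all of the relation — so {AuthorID, Country, Topic} is a candidate key.
Any other superkey properly contains one of these, so there are no further candidate keys.

{AuthorID, Country, Topic}, {AuthorID, Editor}, {AuthorID, ReviewerID}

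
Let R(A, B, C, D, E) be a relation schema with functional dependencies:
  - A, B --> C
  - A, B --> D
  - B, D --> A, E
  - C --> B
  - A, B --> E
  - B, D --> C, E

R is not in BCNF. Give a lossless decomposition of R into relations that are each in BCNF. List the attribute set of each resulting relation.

{A, C, D, E}; {B, C}

Candidate keys of the original relation: {A, B}, {A, C}, {B, D}, {C, D}.
In {A, B, C, D, E}, {C} is not a superkey ({C}⁺ restricted to this set is {B, C}), so split on C --> B into {B, C} and {A, C, D, E}.
{B, C} has no BCNF violation.
{A, C, D, E} has no BCNF violation.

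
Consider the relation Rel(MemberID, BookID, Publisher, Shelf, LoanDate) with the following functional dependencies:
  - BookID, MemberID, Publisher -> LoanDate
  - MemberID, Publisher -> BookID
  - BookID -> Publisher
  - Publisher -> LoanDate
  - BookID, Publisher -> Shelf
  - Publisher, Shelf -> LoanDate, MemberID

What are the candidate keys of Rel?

Closure of {BookID} is {BookID, LoanDate, MemberID, Publisher, Shelf}, the whole schema; {BookID} is a candidate key.
Closure of {MemberID, Publisher} is {BookID, LoanDate, MemberID, Publisher, Shelf}, the whole schema; {MemberID, Publisher} is a candidate key.
Closure of {Publisher, Shelf} is {BookID, LoanDate, MemberID, Publisher, Shelf}, the whole schema; {Publisher, Shelf} is a candidate key.
Any other superkey properly contains one of these, so there are no further candidate keys.

{BookID}, {MemberID, Publisher}, {Publisher, Shelf}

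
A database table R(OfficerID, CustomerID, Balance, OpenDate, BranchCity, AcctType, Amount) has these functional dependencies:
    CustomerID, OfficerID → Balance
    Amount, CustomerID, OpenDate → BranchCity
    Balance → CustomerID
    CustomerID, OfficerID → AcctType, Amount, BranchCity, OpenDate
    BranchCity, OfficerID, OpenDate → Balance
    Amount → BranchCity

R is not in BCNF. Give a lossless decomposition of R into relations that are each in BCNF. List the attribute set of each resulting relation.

{AcctType, Amount, Balance, OfficerID, OpenDate}; {Amount, BranchCity}; {Amount, CustomerID, OpenDate}; {Balance, CustomerID}

Candidate keys of the original relation: {Amount, OfficerID, OpenDate}, {Balance, OfficerID}, {BranchCity, OfficerID, OpenDate}, {CustomerID, OfficerID}.
Within {AcctType, Amount, Balance, BranchCity, CustomerID, OfficerID, OpenDate}: {Amount, CustomerID, OpenDate}⁺ ∩ {AcctType, Amount, Balance, BranchCity, CustomerID, OfficerID, OpenDate} = {Amount, BranchCity, CustomerID, OpenDate}, not the whole set, so Amount, CustomerID, OpenDate → BranchCity violates BCNF; decompose into {Amount, BranchCity, CustomerID, OpenDate} and {AcctType, Amount, Balance, CustomerID, OfficerID, OpenDate}.
Within {Amount, BranchCity, CustomerID, OpenDate}: {Amount}⁺ ∩ {Amount, BranchCity, CustomerID, OpenDate} = {Amount, BranchCity}, not the whole set, so Amount → BranchCity violates BCNF; decompose into {Amount, BranchCity} and {Amount, CustomerID, OpenDate}.
{Amount, BranchCity} is in BCNF.
{Amount, CustomerID, OpenDate} is in BCNF.
Within {AcctType, Amount, Balance, CustomerID, OfficerID, OpenDate}: {Balance}⁺ ∩ {AcctType, Amount, Balance, CustomerID, OfficerID, OpenDate} = {Balance, CustomerID}, not the whole set, so Balance → CustomerID violates BCNF; decompose into {Balance, CustomerID} and {AcctType, Amount, Balance, OfficerID, OpenDate}.
{Balance, CustomerID} is in BCNF.
{AcctType, Amount, Balance, OfficerID, OpenDate} is in BCNF.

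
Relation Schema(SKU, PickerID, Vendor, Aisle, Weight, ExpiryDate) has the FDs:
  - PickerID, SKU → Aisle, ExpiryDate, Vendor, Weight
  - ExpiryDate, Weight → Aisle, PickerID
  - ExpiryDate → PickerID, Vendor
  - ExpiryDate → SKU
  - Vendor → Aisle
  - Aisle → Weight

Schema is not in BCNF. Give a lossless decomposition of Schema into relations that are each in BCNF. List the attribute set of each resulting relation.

{Aisle, Vendor}; {Aisle, Weight}; {ExpiryDate, PickerID, SKU, Vendor}

Candidate keys of the original relation: {ExpiryDate}, {PickerID, SKU}.
In {Aisle, ExpiryDate, PickerID, SKU, Vendor, Weight}, {Vendor} is not a superkey ({Vendor}⁺ restricted to this set is {Aisle, Vendor, Weight}), so split on Vendor → Aisle, Weight into {Aisle, Vendor, Weight} and {ExpiryDate, PickerID, SKU, Vendor}.
In {Aisle, Vendor, Weight}, {Aisle} is not a superkey ({Aisle}⁺ restricted to this set is {Aisle, Weight}), so split on Aisle → Weight into {Aisle, Weight} and {Aisle, Vendor}.
{Aisle, Weight} is in BCNF.
{Aisle, Vendor} is in BCNF.
{ExpiryDate, PickerID, SKU, Vendor} is in BCNF.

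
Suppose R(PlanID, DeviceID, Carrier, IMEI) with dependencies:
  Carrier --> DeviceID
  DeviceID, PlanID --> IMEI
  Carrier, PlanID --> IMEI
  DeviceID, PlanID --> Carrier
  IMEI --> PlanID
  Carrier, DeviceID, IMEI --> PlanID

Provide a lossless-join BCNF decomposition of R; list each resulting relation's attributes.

{Carrier, DeviceID}; {Carrier, IMEI}; {IMEI, PlanID}

Candidate keys of the original relation: {Carrier, IMEI}, {Carrier, PlanID}, {DeviceID, IMEI}, {DeviceID, PlanID}.
In {Carrier, DeviceID, IMEI, PlanID}, {Carrier} is not a superkey ({Carrier}⁺ restricted to this set is {Carrier, DeviceID}), so split on Carrier --> DeviceID into {Carrier, DeviceID} and {Carrier, IMEI, PlanID}.
{Carrier, DeviceID} has no BCNF violation.
In {Carrier, IMEI, PlanID}, {IMEI} is not a superkey ({IMEI}⁺ restricted to this set is {IMEI, PlanID}), so split on IMEI --> PlanID into {IMEI, PlanID} and {Carrier, IMEI}.
{IMEI, PlanID} has no BCNF violation.
{Carrier, IMEI} has no BCNF violation.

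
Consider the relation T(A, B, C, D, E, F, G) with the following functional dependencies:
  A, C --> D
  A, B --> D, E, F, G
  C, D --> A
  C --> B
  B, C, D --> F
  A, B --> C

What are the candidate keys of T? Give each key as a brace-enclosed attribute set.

{A, B}, {A, C}, {C, D}

{A, B} is a candidate key since {A, B}⁺ = {A, B, C, D, E, F, G} covers every attribute.
{A, C} is a candidate key since {A, C}⁺ = {A, B, C, D, E, F, G} covers every attribute.
{C, D} is a candidate key since {C, D}⁺ = {A, B, C, D, E, F, G} covers every attribute.
No proper subset of any of these is a key, and no other minimal superkey exists.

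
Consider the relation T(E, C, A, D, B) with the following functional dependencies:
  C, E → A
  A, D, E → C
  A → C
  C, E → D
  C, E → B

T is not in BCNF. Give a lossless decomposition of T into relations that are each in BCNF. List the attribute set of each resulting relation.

Candidate keys of the original relation: {A, E}, {C, E}.
In {A, B, C, D, E}, {A} is not a superkey ({A}⁺ restricted to this set is {A, C}), so split on A → C into {A, C} and {A, B, D, E}.
{A, C}: every determinant is a superkey — BCNF.
{A, B, D, E}: every determinant is a superkey — BCNF.

{A, B, D, E}; {A, C}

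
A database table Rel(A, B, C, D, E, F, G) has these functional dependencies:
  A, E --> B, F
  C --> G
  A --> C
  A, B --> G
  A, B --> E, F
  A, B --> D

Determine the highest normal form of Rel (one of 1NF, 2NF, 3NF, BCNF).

1NF

Candidate keys: {A, B}, {A, E}. Prime attributes: {A, B, E}.
For C --> G we have {C}⁺ = {C, G}; {C} is not a superkey, so BCNF fails.
C --> G has non-prime {G} on the right and a non-superkey on the left, so 3NF fails.
Since {A} ⊂ {A, B} and {A}⁺ ⊇ {C, G} with {C, G} non-prime, there is a partial dependency; 2NF fails.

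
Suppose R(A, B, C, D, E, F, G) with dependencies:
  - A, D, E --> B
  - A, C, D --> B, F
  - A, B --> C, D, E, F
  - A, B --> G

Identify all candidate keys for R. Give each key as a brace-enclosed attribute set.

{A, B}, {A, C, D}, {A, D, E}

No FD produces {A}, so it must be in every candidate key.
{A, B}⁺ = {A, B, C, D, E, F, G}, which is every attribute, so {A, B} is a candidate key.
{A, C, D}⁺ = {A, B, C, D, E, F, G}, which is every attribute, so {A, C, D} is a candidate key.
{A, D, E}⁺ = {A, B, C, D, E, F, G}, which is every attribute, so {A, D, E} is a candidate key.
Any other superkey properly contains one of these, so there are no further candidate keys.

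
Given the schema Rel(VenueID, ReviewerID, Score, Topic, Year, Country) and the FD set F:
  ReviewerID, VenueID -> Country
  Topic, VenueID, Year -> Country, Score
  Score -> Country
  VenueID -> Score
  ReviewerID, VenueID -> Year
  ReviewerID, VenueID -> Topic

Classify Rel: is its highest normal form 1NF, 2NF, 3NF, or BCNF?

Candidate key: {ReviewerID, VenueID}. Prime attributes: {ReviewerID, VenueID}.
For Topic, VenueID, Year -> Country, Score we have {Topic, VenueID, Year}⁺ = {Country, Score, Topic, VenueID, Year}; {Topic, VenueID, Year} is not a superkey, so BCNF fails.
Because {Country, Score} are non-prime and the left side of Topic, VenueID, Year -> Country, Score is not a superkey, the relation is not in 3NF.
The proper key subset {VenueID} of {ReviewerID, VenueID} determines non-prime {Country, Score}, so the relation is not even in 2NF.

1NF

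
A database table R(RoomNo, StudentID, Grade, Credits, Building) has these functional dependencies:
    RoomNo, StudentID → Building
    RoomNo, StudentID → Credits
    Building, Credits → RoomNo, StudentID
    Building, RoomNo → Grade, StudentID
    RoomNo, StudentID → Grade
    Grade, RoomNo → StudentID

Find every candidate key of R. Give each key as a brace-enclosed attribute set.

{Building, Credits}⁺ = {Building, Credits, Grade, RoomNo, StudentID} — all of the relation — so {Building, Credits} is a candidate key.
{Building, RoomNo}⁺ = {Building, Credits, Grade, RoomNo, StudentID} — all of the relation — so {Building, RoomNo} is a candidate key.
{Grade, RoomNo}⁺ = {Building, Credits, Grade, RoomNo, StudentID} — all of the relation — so {Grade, RoomNo} is a candidate key.
{RoomNo, StudentID}⁺ = {Building, Credits, Grade, RoomNo, StudentID} — all of the relation — so {RoomNo, StudentID} is a candidate key.
No proper subset of any of these is a key, and no other minimal superkey exists.

{Building, Credits}, {Building, RoomNo}, {Grade, RoomNo}, {RoomNo, StudentID}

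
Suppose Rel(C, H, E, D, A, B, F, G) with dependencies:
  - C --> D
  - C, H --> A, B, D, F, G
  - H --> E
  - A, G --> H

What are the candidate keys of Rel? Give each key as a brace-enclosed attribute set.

No FD produces {C}, so it must be in every candidate key.
Closure of {C, H} is {A, B, C, D, E, F, G, H}, the whole schema; {C, H} is a candidate key.
Closure of {A, C, G} is {A, B, C, D, E, F, G, H}, the whole schema; {A, C, G} is a candidate key.
These are minimal and exhaustive — every other superkey contains one of them.

{A, C, G}, {C, H}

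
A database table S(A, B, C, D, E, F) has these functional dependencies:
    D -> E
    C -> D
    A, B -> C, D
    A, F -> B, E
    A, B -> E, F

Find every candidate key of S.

{A} never appears on the right of any FD, so every key must include it.
Closure of {A, B} is {A, B, C, D, E, F}, the whole schema; {A, B} is a candidate key.
Closure of {A, F} is {A, B, C, D, E, F}, the whole schema; {A, F} is a candidate key.
Any other superkey properly contains one of these, so there are no further candidate keys.

{A, B}, {A, F}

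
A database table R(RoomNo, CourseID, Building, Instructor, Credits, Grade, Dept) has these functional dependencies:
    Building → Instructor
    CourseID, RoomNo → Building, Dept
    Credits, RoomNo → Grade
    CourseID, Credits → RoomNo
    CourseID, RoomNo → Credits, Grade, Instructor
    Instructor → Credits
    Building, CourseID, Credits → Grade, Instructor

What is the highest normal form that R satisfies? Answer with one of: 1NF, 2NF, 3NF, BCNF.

2NF

Candidate keys: {Building, CourseID}, {CourseID, Credits}, {CourseID, Instructor}, {CourseID, RoomNo}. Prime attributes: {Building, CourseID, Credits, Instructor, RoomNo}.
Building → Instructor breaks BCNF: {Building}⁺ = {Building, Credits, Instructor}, so {Building} is not a superkey.
Credits, RoomNo → Grade has non-prime {Grade} on the right and a non-superkey on the left, so 3NF fails.
No proper subset of a key has a non-prime attribute in its closure, so there is no partial dependency; 2NF holds.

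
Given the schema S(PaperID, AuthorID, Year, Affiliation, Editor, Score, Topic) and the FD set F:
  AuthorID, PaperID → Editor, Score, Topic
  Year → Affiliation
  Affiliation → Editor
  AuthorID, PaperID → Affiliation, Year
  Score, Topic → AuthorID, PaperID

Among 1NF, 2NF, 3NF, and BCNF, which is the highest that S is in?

2NF

Candidate keys: {AuthorID, PaperID}, {Score, Topic}. Prime attributes: {AuthorID, PaperID, Score, Topic}.
Year → Affiliation: {Year}⁺ = {Affiliation, Editor, Year}, which is not all of the attributes, so the left side is not a superkey — BCNF is violated.
Year → Affiliation determines the non-prime attribute {Affiliation} from a non-superkey — 3NF is violated.
No non-prime attribute depends on a proper subset of any candidate key, so 2NF holds.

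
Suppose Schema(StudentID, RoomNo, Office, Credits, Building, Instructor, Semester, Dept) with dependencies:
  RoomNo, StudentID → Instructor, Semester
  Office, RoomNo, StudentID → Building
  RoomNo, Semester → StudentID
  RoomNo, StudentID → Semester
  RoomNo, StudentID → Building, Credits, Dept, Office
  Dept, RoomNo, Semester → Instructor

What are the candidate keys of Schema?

{RoomNo} never appears on the right of any FD, so every key must include it.
{RoomNo, Semester} is a candidate key since {RoomNo, Semester}⁺ = {Building, Credits, Dept, Instructor, Office, RoomNo, Semester, StudentID} covers every attribute.
{RoomNo, StudentID} is a candidate key since {RoomNo, StudentID}⁺ = {Building, Credits, Dept, Instructor, Office, RoomNo, Semester, StudentID} covers every attribute.
Any other superkey properly contains one of these, so there are no further candidate keys.

{RoomNo, Semester}, {RoomNo, StudentID}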